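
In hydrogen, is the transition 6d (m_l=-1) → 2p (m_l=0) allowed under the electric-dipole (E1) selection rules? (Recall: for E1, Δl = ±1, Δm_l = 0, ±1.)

allowed

Δl = 1 − 2 = -1; the E1 rule Δl = ±1 is passes.
m_l: -1 → 0 (Δm_l = +1). |Δm_l| ≤ 1 passes.
All E1 selection rules are satisfied.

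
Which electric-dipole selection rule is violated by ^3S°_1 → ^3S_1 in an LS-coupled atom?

the L=0 ↔ L=0 exclusion

Reading off the term symbols: S 1→1, L 0→0, J 1→1, parity odd→even.
Parity must change: odd → even — ok.
ΔJ = 0, ±1 (not J=0↔0): J: 1 → 1, ΔJ = +0 — ok.
ΔS = 0: S: 1 → 1 — ok.
ΔL = 0, ±1 (not L=0↔0): L: 0 → 0, ΔL = +0 — fails.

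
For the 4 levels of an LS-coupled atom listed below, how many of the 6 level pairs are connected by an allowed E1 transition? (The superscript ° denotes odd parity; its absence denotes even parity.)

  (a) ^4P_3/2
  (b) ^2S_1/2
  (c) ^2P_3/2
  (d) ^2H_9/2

0

(a)–(b): forbidden (parity, ΔS).
(a)–(c): forbidden (parity, ΔS).
(a)–(d): forbidden (parity, ΔS, ΔL, ΔJ).
(b)–(c): forbidden (parity).
(b)–(d): forbidden (parity, ΔL, ΔJ).
(c)–(d): forbidden (parity, ΔL, ΔJ).
Allowed pairs: 0 of 6.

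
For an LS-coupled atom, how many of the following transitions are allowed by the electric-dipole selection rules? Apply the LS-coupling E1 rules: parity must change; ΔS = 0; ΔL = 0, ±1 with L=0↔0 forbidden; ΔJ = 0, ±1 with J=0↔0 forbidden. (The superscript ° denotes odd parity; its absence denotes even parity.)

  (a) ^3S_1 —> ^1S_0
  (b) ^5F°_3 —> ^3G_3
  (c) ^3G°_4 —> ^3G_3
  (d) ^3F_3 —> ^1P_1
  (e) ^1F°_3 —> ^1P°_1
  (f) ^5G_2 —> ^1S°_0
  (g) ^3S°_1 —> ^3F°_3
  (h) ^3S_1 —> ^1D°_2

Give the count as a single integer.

1

(a) forbidden (parity, ΔS, ΔL fail)
(b) forbidden (ΔS fails)
(c) allowed
(d) forbidden (parity, ΔS, ΔL, ΔJ fail)
(e) forbidden (parity, ΔL, ΔJ fail)
(f) forbidden (ΔS, ΔL, ΔJ fail)
(g) forbidden (parity, ΔL, ΔJ fail)
(h) forbidden (ΔS, ΔL fail)
Total allowed: 1 of 8.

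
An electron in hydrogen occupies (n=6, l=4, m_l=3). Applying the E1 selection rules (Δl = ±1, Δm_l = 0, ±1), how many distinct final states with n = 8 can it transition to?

5

E1 requires Δl = ±1, so l_f ∈ {3, 5}; with 0 ≤ l_f ≤ n_f−1 = 7, the allowed l_f values are {3, 5}.
For l_f = 3: m_f ∈ {m_i−1, m_i, m_i+1} ∩ [−3, 3] = {2, 3} → 2 states.
For l_f = 5: m_f ∈ {m_i−1, m_i, m_i+1} ∩ [−5, 5] = {2, 3, 4} → 3 states.
Total: 5.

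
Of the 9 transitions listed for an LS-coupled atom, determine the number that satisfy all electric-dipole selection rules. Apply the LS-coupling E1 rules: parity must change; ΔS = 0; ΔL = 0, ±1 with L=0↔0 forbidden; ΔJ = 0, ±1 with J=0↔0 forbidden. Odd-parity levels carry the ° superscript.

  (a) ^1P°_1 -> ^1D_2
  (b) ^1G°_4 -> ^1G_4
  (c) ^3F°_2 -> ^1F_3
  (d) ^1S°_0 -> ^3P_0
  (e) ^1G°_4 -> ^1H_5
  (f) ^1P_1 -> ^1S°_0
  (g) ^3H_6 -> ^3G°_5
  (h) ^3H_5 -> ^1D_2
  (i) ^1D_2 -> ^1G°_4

5

(a) allowed
(b) allowed
(c) forbidden (ΔS fails)
(d) forbidden (ΔS, ΔJ fail)
(e) allowed
(f) allowed
(g) allowed
(h) forbidden (parity, ΔS, ΔL, ΔJ fail)
(i) forbidden (ΔL, ΔJ fail)
Total allowed: 5 of 9.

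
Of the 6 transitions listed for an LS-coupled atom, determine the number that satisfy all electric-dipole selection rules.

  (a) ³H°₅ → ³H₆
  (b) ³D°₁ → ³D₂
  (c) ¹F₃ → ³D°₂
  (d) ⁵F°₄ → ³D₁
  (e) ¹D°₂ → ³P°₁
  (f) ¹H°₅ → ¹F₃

(a) allowed
(b) allowed
(c) forbidden (ΔS fails)
(d) forbidden (ΔS, ΔJ fail)
(e) forbidden (parity, ΔS fail)
(f) forbidden (ΔL, ΔJ fail)
Total allowed: 2 of 6.

2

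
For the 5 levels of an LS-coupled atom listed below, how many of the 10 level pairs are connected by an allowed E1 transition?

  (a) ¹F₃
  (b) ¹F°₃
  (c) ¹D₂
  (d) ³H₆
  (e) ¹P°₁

3

(a)–(b): allowed.
(a)–(c): forbidden (parity).
(a)–(d): forbidden (parity, ΔS, ΔL, ΔJ).
(a)–(e): forbidden (ΔL, ΔJ).
(b)–(c): allowed.
(b)–(d): forbidden (ΔS, ΔL, ΔJ).
(b)–(e): forbidden (parity, ΔL, ΔJ).
(c)–(d): forbidden (parity, ΔS, ΔL, ΔJ).
(c)–(e): allowed.
(d)–(e): forbidden (ΔS, ΔL, ΔJ).
Allowed pairs: 3 of 10.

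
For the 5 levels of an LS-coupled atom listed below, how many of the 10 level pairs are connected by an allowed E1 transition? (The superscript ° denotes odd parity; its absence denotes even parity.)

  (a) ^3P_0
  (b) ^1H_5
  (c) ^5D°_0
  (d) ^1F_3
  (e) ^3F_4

(a)–(b): forbidden (parity, ΔS, ΔL, ΔJ).
(a)–(c): forbidden (ΔS, ΔJ).
(a)–(d): forbidden (parity, ΔS, ΔL, ΔJ).
(a)–(e): forbidden (parity, ΔL, ΔJ).
(b)–(c): forbidden (ΔS, ΔL, ΔJ).
(b)–(d): forbidden (parity, ΔL, ΔJ).
(b)–(e): forbidden (parity, ΔS, ΔL).
(c)–(d): forbidden (ΔS, ΔJ).
(c)–(e): forbidden (ΔS, ΔJ).
(d)–(e): forbidden (parity, ΔS).
Allowed pairs: 0 of 10.

0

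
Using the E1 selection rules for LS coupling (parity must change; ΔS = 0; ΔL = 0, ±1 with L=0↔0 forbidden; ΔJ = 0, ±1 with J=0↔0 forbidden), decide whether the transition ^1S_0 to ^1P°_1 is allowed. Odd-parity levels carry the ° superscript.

allowed

Reading off the term symbols: S 0→0, L 0→1, J 0→1, parity even→odd.
Parity must change: even → odd — satisfied.
ΔS = 0: S: 0 → 0 — satisfied.
ΔL = 0, ±1 (not L=0↔0): L: 0 → 1, ΔL = +1 — satisfied.
ΔJ = 0, ±1 (not J=0↔0): J: 0 → 1, ΔJ = +1 — satisfied.
All four E1 rules are satisfied.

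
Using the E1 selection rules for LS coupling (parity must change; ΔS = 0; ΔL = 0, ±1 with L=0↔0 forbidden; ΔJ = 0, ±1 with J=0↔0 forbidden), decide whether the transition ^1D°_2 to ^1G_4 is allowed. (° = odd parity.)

forbidden

Parity must change: odd → even — passes.
ΔJ = 0, ±1 (not J=0↔0): J: 2 → 4, ΔJ = +2 — fails.
ΔS = 0: S: 0 → 0 — passes.
ΔL = 0, ±1 (not L=0↔0): L: 2 → 4, ΔL = +2 — fails.
Rule(s) violated: ΔL, ΔJ.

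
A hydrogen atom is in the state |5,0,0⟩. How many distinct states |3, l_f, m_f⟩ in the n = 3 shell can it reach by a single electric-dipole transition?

E1 requires Δl = ±1, so l_f ∈ {-1, 1}; with 0 ≤ l_f ≤ n_f−1 = 2, the allowed l_f values are {1}.
For l_f = 1: m_f ∈ {m_i−1, m_i, m_i+1} ∩ [−1, 1] = {-1, 0, 1} → 3 states.
Total: 3.

3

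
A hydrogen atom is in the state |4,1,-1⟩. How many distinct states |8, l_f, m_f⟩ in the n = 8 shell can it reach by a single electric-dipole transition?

E1 requires Δl = ±1, so l_f ∈ {0, 2}; with 0 ≤ l_f ≤ n_f−1 = 7, the allowed l_f values are {0, 2}.
For l_f = 0: m_f ∈ {m_i−1, m_i, m_i+1} ∩ [−0, 0] = {0} → 1 state.
For l_f = 2: m_f ∈ {m_i−1, m_i, m_i+1} ∩ [−2, 2] = {-2, -1, 0} → 3 states.
Total: 4.

4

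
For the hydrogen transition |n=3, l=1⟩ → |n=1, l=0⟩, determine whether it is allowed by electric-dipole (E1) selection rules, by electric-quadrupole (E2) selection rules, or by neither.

E1

Δl = 0 − 1 = -1; l_i + l_f = 1.
E1 (Δl = ±1): satisfied.
E2 (Δl = 0,±2, l_i+l_f ≥ 2): not satisfied.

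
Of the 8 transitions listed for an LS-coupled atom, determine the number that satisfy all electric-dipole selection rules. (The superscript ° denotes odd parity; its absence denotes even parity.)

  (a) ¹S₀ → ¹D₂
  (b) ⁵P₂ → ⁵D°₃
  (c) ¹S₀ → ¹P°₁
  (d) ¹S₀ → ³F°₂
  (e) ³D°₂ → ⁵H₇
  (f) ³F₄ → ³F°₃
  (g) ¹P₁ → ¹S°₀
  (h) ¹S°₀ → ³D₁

(a) forbidden (parity, ΔL, ΔJ fail)
(b) allowed
(c) allowed
(d) forbidden (ΔS, ΔL, ΔJ fail)
(e) forbidden (ΔS, ΔL, ΔJ fail)
(f) allowed
(g) allowed
(h) forbidden (ΔS, ΔL fail)
Total allowed: 4 of 8.

4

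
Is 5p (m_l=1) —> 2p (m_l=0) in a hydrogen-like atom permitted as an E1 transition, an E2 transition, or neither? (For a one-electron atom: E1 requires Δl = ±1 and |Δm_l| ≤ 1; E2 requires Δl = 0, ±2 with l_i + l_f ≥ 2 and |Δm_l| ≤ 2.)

E2

Δl = 1 − 1 = +0; l_i + l_f = 2.
Δm_l = -1.
E1 (Δl = ±1, |Δm_l| ≤ 1): not satisfied.
E2 (Δl = 0,±2, l_i+l_f ≥ 2, |Δm_l| ≤ 2): satisfied.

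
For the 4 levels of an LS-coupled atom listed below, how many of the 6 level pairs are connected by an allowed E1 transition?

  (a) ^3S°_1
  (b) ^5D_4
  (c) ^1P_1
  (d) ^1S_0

(a)–(b): forbidden (ΔS, ΔL, ΔJ).
(a)–(c): forbidden (ΔS).
(a)–(d): forbidden (ΔS, ΔL).
(b)–(c): forbidden (parity, ΔS, ΔJ).
(b)–(d): forbidden (parity, ΔS, ΔL, ΔJ).
(c)–(d): forbidden (parity).
Allowed pairs: 0 of 6.

0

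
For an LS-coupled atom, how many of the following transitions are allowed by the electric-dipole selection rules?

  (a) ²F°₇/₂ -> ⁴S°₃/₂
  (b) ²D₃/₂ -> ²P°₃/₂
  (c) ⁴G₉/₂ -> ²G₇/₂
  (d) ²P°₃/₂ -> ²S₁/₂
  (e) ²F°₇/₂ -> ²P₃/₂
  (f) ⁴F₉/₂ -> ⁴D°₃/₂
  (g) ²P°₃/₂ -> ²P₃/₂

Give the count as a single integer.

3

(a) forbidden (parity, ΔS, ΔL, ΔJ fail)
(b) allowed
(c) forbidden (parity, ΔS fail)
(d) allowed
(e) forbidden (ΔL, ΔJ fail)
(f) forbidden (ΔJ fails)
(g) allowed
Total allowed: 3 of 7.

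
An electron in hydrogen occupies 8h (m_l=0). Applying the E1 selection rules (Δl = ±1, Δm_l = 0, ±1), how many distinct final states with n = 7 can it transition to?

E1 requires Δl = ±1, so l_f ∈ {4, 6}; with 0 ≤ l_f ≤ n_f−1 = 6, the allowed l_f values are {4, 6}.
For l_f = 4: m_f ∈ {m_i−1, m_i, m_i+1} ∩ [−4, 4] = {-1, 0, 1} → 3 states.
For l_f = 6: m_f ∈ {m_i−1, m_i, m_i+1} ∩ [−6, 6] = {-1, 0, 1} → 3 states.
Total: 6.

6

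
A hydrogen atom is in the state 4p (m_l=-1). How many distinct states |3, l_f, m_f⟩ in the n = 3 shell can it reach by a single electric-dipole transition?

4

E1 requires Δl = ±1, so l_f ∈ {0, 2}; with 0 ≤ l_f ≤ n_f−1 = 2, the allowed l_f values are {0, 2}.
For l_f = 0: m_f ∈ {m_i−1, m_i, m_i+1} ∩ [−0, 0] = {0} → 1 state.
For l_f = 2: m_f ∈ {m_i−1, m_i, m_i+1} ∩ [−2, 2] = {-2, -1, 0} → 3 states.
Total: 4.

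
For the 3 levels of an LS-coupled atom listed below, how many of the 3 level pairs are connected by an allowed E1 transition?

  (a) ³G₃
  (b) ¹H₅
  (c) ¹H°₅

1

(a)–(b): forbidden (parity, ΔS, ΔJ).
(a)–(c): forbidden (ΔS, ΔJ).
(b)–(c): allowed.
Allowed pairs: 1 of 3.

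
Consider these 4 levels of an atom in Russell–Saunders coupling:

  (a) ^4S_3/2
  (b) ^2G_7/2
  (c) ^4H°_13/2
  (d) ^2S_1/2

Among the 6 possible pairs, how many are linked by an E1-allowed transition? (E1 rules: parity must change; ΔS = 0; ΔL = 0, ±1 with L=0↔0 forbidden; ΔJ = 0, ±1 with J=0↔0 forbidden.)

0

(a)–(b): forbidden (parity, ΔS, ΔL, ΔJ).
(a)–(c): forbidden (ΔL, ΔJ).
(a)–(d): forbidden (parity, ΔS, ΔL).
(b)–(c): forbidden (ΔS, ΔJ).
(b)–(d): forbidden (parity, ΔL, ΔJ).
(c)–(d): forbidden (ΔS, ΔL, ΔJ).
Allowed pairs: 0 of 6.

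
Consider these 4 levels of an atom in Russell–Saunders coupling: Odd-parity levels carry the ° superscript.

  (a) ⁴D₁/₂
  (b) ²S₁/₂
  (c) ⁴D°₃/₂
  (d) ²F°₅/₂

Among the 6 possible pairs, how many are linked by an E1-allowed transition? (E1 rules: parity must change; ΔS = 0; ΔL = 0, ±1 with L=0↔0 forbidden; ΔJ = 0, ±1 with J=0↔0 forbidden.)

1

(a)–(b): forbidden (parity, ΔS, ΔL).
(a)–(c): allowed.
(a)–(d): forbidden (ΔS, ΔJ).
(b)–(c): forbidden (ΔS, ΔL).
(b)–(d): forbidden (ΔL, ΔJ).
(c)–(d): forbidden (parity, ΔS).
Allowed pairs: 1 of 6.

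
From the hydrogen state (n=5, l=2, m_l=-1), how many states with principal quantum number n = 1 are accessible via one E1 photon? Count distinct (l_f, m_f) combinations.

E1 requires l_f ∈ {1, 3}, but neither lies in [0, 0], so no final state is reachable.
Total: 0.

0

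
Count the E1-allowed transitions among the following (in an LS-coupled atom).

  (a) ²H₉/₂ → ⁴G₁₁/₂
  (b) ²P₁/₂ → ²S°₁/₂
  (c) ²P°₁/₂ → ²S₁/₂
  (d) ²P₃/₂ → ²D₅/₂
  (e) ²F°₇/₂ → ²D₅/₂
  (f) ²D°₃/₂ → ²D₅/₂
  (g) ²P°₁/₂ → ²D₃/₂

5

(a) forbidden (parity, ΔS fail)
(b) allowed
(c) allowed
(d) forbidden (parity fails)
(e) allowed
(f) allowed
(g) allowed
Total allowed: 5 of 7.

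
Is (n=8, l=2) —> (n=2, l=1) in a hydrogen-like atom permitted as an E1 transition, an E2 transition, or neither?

Δl = 1 − 2 = -1; l_i + l_f = 3.
E1 (Δl = ±1): satisfied.
E2 (Δl = 0,±2, l_i+l_f ≥ 2): not satisfied.

E1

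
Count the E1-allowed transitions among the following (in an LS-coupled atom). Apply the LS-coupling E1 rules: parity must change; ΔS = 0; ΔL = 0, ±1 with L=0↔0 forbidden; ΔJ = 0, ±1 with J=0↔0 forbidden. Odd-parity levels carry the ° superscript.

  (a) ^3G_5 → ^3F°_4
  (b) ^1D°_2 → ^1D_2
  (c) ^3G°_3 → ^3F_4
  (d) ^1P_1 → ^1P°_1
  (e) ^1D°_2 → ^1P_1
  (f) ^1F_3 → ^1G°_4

(a) allowed
(b) allowed
(c) allowed
(d) allowed
(e) allowed
(f) allowed
Total allowed: 6 of 6.

6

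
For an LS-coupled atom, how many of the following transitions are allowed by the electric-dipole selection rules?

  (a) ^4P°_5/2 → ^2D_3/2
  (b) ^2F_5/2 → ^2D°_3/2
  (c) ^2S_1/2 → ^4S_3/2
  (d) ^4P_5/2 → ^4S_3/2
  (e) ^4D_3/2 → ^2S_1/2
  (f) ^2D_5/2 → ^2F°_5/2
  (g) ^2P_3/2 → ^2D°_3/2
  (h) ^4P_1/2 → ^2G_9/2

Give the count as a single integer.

3

(a) forbidden (ΔS fails)
(b) allowed
(c) forbidden (parity, ΔS, ΔL fail)
(d) forbidden (parity fails)
(e) forbidden (parity, ΔS, ΔL fail)
(f) allowed
(g) allowed
(h) forbidden (parity, ΔS, ΔL, ΔJ fail)
Total allowed: 3 of 8.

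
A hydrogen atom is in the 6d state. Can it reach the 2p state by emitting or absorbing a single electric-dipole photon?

Initial l = 2, final l = 1, so Δl = -1. E1 requires Δl = ±1: passes.
All E1 selection rules are satisfied.

allowed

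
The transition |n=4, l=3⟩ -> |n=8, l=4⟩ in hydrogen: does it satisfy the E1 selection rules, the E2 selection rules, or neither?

Δl = 4 − 3 = +1; l_i + l_f = 7.
E1 (Δl = ±1): satisfied.
E2 (Δl = 0,±2, l_i+l_f ≥ 2): not satisfied.

E1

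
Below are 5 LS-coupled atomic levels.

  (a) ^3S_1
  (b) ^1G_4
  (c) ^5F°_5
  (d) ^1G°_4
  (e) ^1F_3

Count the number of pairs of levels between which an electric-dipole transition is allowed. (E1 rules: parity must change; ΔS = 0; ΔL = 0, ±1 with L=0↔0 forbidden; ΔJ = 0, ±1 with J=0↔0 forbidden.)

(a)–(b): forbidden (parity, ΔS, ΔL, ΔJ).
(a)–(c): forbidden (ΔS, ΔL, ΔJ).
(a)–(d): forbidden (ΔS, ΔL, ΔJ).
(a)–(e): forbidden (parity, ΔS, ΔL, ΔJ).
(b)–(c): forbidden (ΔS).
(b)–(d): allowed.
(b)–(e): forbidden (parity).
(c)–(d): forbidden (parity, ΔS).
(c)–(e): forbidden (ΔS, ΔJ).
(d)–(e): allowed.
Allowed pairs: 2 of 10.

2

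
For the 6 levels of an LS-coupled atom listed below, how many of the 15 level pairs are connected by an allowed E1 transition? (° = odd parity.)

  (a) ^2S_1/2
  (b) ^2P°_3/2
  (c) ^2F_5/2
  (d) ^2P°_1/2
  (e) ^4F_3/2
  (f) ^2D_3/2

4

(a)–(b): allowed.
(a)–(c): forbidden (parity, ΔL, ΔJ).
(a)–(d): allowed.
(a)–(e): forbidden (parity, ΔS, ΔL).
(a)–(f): forbidden (parity, ΔL).
(b)–(c): forbidden (ΔL).
(b)–(d): forbidden (parity).
(b)–(e): forbidden (ΔS, ΔL).
(b)–(f): allowed.
(c)–(d): forbidden (ΔL, ΔJ).
(c)–(e): forbidden (parity, ΔS).
(c)–(f): forbidden (parity).
(d)–(e): forbidden (ΔS, ΔL).
(d)–(f): allowed.
(e)–(f): forbidden (parity, ΔS).
Allowed pairs: 4 of 15.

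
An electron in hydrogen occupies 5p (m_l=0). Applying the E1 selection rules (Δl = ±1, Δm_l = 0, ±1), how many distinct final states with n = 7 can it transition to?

4

E1 requires Δl = ±1, so l_f ∈ {0, 2}; with 0 ≤ l_f ≤ n_f−1 = 6, the allowed l_f values are {0, 2}.
For l_f = 0: m_f ∈ {m_i−1, m_i, m_i+1} ∩ [−0, 0] = {0} → 1 state.
For l_f = 2: m_f ∈ {m_i−1, m_i, m_i+1} ∩ [−2, 2] = {-1, 0, 1} → 3 states.
Total: 4.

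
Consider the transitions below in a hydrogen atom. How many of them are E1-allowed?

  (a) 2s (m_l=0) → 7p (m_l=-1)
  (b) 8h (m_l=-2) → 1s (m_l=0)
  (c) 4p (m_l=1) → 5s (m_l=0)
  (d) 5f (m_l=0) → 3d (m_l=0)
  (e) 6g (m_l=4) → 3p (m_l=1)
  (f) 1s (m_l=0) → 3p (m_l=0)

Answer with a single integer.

4

(a) allowed
(b) forbidden — Δl = -5 (E1 requires Δl = ±1); Δm_l = +2 (E1 requires Δm_l = 0, ±1)
(c) allowed
(d) allowed
(e) forbidden — Δl = -3 (E1 requires Δl = ±1); Δm_l = -3 (E1 requires Δm_l = 0, ±1)
(f) allowed
Total allowed: 4 of 6.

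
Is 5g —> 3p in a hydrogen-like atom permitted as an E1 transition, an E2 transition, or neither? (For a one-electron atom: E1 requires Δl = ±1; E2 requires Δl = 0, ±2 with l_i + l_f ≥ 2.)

Δl = 1 − 4 = -3; l_i + l_f = 5.
E1 (Δl = ±1): not satisfied.
E2 (Δl = 0,±2, l_i+l_f ≥ 2): not satisfied.

neither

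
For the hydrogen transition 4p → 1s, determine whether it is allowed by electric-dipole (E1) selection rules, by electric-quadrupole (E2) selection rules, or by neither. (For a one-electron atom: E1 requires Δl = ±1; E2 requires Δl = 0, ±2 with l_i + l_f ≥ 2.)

Δl = 0 − 1 = -1; l_i + l_f = 1.
E1 (Δl = ±1): satisfied.
E2 (Δl = 0,±2, l_i+l_f ≥ 2): not satisfied.

E1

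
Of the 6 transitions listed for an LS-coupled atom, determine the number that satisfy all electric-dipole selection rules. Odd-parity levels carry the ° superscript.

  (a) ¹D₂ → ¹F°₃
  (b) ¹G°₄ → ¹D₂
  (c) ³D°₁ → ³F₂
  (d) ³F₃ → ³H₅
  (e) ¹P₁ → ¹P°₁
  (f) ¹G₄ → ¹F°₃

(a) allowed
(b) forbidden (ΔL, ΔJ fail)
(c) allowed
(d) forbidden (parity, ΔL, ΔJ fail)
(e) allowed
(f) allowed
Total allowed: 4 of 6.

4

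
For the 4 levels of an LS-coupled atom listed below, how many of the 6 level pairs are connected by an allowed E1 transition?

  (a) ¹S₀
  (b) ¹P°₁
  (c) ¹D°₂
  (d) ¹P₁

3

(a)–(b): allowed.
(a)–(c): forbidden (ΔL, ΔJ).
(a)–(d): forbidden (parity).
(b)–(c): forbidden (parity).
(b)–(d): allowed.
(c)–(d): allowed.
Allowed pairs: 3 of 6.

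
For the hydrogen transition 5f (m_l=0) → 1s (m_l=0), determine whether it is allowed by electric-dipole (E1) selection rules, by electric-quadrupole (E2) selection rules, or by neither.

neither

Δl = 0 − 3 = -3; l_i + l_f = 3.
Δm_l = +0.
E1 (Δl = ±1, |Δm_l| ≤ 1): not satisfied.
E2 (Δl = 0,±2, l_i+l_f ≥ 2, |Δm_l| ≤ 2): not satisfied.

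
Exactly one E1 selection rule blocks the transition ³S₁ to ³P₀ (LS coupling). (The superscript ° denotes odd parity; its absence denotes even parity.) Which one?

Reading off the term symbols: S 1→1, L 0→1, J 1→0, parity even→even.
Parity must change: even → even — fails.
ΔL = 0, ±1 (not L=0↔0): L: 0 → 1, ΔL = +1 — passes.
ΔJ = 0, ±1 (not J=0↔0): J: 1 → 0, ΔJ = -1 — passes.
ΔS = 0: S: 1 → 1 — passes.

parity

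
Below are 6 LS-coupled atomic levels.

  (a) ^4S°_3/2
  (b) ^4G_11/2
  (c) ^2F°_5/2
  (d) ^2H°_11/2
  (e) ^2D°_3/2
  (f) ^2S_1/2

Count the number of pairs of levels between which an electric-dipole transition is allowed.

(a)–(b): forbidden (ΔL, ΔJ).
(a)–(c): forbidden (parity, ΔS, ΔL).
(a)–(d): forbidden (parity, ΔS, ΔL, ΔJ).
(a)–(e): forbidden (parity, ΔS, ΔL).
(a)–(f): forbidden (ΔS, ΔL).
(b)–(c): forbidden (ΔS, ΔJ).
(b)–(d): forbidden (ΔS).
(b)–(e): forbidden (ΔS, ΔL, ΔJ).
(b)–(f): forbidden (parity, ΔS, ΔL, ΔJ).
(c)–(d): forbidden (parity, ΔL, ΔJ).
(c)–(e): forbidden (parity).
(c)–(f): forbidden (ΔL, ΔJ).
(d)–(e): forbidden (parity, ΔL, ΔJ).
(d)–(f): forbidden (ΔL, ΔJ).
(e)–(f): forbidden (ΔL).
Allowed pairs: 0 of 15.

0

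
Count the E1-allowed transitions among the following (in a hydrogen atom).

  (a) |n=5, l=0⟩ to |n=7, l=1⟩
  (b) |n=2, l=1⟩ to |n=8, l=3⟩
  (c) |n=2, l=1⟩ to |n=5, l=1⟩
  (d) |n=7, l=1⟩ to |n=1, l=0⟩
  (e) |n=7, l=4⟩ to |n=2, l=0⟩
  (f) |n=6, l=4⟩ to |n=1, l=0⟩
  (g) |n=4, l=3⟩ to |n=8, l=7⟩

(a) allowed
(b) forbidden — Δl = +2 (E1 requires Δl = ±1)
(c) forbidden — Δl = +0 (E1 requires Δl = ±1)
(d) allowed
(e) forbidden — Δl = -4 (E1 requires Δl = ±1)
(f) forbidden — Δl = -4 (E1 requires Δl = ±1)
(g) forbidden — Δl = +4 (E1 requires Δl = ±1)
Total allowed: 2 of 7.

2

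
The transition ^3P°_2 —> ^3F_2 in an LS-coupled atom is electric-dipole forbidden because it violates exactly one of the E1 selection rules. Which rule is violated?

Initial level: S=1, L=1, J=2, parity odd. Final level: S=1, L=3, J=2, parity even.
Parity must change: odd → even — satisfied.
ΔS = 0: S: 1 → 1 — satisfied.
ΔL = 0, ±1 (not L=0↔0): L: 1 → 3, ΔL = +2 — violated.
ΔJ = 0, ±1 (not J=0↔0): J: 2 → 2, ΔJ = +0 — satisfied.

the ΔL = 0, ±1 rule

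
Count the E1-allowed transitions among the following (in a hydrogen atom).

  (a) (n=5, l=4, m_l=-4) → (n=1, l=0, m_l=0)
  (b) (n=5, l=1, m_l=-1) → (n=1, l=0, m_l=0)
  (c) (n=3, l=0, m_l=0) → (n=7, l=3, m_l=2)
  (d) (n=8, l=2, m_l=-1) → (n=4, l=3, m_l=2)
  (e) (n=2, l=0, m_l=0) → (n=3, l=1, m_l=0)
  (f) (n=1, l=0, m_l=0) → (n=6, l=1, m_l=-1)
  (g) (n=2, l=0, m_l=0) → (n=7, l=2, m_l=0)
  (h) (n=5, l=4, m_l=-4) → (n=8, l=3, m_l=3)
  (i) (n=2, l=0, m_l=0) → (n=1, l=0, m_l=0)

3

(a) forbidden — Δl = -4 (E1 requires Δl = ±1); Δm_l = +4 (E1 requires Δm_l = 0, ±1)
(b) allowed
(c) forbidden — Δl = +3 (E1 requires Δl = ±1); Δm_l = +2 (E1 requires Δm_l = 0, ±1)
(d) forbidden — Δm_l = +3 (E1 requires Δm_l = 0, ±1)
(e) allowed
(f) allowed
(g) forbidden — Δl = +2 (E1 requires Δl = ±1)
(h) forbidden — Δm_l = +7 (E1 requires Δm_l = 0, ±1)
(i) forbidden — Δl = +0 (E1 requires Δl = ±1)
Total allowed: 3 of 9.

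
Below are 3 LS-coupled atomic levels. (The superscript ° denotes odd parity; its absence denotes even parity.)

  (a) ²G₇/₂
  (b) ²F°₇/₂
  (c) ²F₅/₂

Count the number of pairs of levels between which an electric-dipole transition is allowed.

2

(a)–(b): allowed.
(a)–(c): forbidden (parity).
(b)–(c): allowed.
Allowed pairs: 2 of 3.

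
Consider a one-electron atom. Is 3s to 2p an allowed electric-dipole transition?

allowed

l: 0 → 1 (Δl = +1). Δl = ±1 satisfied.
All E1 selection rules are satisfied.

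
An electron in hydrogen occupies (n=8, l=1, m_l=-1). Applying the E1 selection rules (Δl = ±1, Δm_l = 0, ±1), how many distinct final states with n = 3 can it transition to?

4

E1 requires Δl = ±1, so l_f ∈ {0, 2}; with 0 ≤ l_f ≤ n_f−1 = 2, the allowed l_f values are {0, 2}.
For l_f = 0: m_f ∈ {m_i−1, m_i, m_i+1} ∩ [−0, 0] = {0} → 1 state.
For l_f = 2: m_f ∈ {m_i−1, m_i, m_i+1} ∩ [−2, 2] = {-2, -1, 0} → 3 states.
Total: 4.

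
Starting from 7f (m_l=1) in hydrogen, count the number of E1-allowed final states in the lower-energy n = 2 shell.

E1 requires l_f ∈ {2, 4}, but neither lies in [0, 1], so no final state is reachable.
Total: 0.

0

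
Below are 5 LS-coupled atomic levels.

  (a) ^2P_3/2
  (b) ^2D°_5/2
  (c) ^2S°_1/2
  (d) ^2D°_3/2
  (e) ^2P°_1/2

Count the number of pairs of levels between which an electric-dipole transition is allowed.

4

(a)–(b): allowed.
(a)–(c): allowed.
(a)–(d): allowed.
(a)–(e): allowed.
(b)–(c): forbidden (parity, ΔL, ΔJ).
(b)–(d): forbidden (parity).
(b)–(e): forbidden (parity, ΔJ).
(c)–(d): forbidden (parity, ΔL).
(c)–(e): forbidden (parity).
(d)–(e): forbidden (parity).
Allowed pairs: 4 of 10.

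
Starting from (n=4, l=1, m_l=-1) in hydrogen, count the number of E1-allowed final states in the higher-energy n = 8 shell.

E1 requires Δl = ±1, so l_f ∈ {0, 2}; with 0 ≤ l_f ≤ n_f−1 = 7, the allowed l_f values are {0, 2}.
For l_f = 0: m_f ∈ {m_i−1, m_i, m_i+1} ∩ [−0, 0] = {0} → 1 state.
For l_f = 2: m_f ∈ {m_i−1, m_i, m_i+1} ∩ [−2, 2] = {-2, -1, 0} → 3 states.
Total: 4.

4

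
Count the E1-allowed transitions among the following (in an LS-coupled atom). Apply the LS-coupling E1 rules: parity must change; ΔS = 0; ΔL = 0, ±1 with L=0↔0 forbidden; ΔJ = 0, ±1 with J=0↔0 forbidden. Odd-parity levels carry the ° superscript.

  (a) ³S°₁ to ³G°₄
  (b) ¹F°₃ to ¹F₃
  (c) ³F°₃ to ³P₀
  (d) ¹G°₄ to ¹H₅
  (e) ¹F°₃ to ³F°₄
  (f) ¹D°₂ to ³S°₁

2

(a) forbidden (parity, ΔL, ΔJ fail)
(b) allowed
(c) forbidden (ΔL, ΔJ fail)
(d) allowed
(e) forbidden (parity, ΔS fail)
(f) forbidden (parity, ΔS, ΔL fail)
Total allowed: 2 of 6.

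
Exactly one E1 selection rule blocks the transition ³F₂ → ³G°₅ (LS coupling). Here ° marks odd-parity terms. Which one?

the ΔJ = 0, ±1 rule

Parity must change: even → odd — ok.
ΔS = 0: S: 1 → 1 — ok.
ΔL = 0, ±1 (not L=0↔0): L: 3 → 4, ΔL = +1 — ok.
ΔJ = 0, ±1 (not J=0↔0): J: 2 → 5, ΔJ = +3 — fails.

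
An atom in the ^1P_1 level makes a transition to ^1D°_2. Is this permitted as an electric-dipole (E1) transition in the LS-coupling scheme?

allowed

Initial level: S=0, L=1, J=1, parity even. Final level: S=0, L=2, J=2, parity odd.
Parity must change: even → odd — ✓.
ΔS = 0: S: 0 → 0 — ✓.
ΔL = 0, ±1 (not L=0↔0): L: 1 → 2, ΔL = +1 — ✓.
ΔJ = 0, ±1 (not J=0↔0): J: 1 → 2, ΔJ = +1 — ✓.
All four E1 rules are satisfied.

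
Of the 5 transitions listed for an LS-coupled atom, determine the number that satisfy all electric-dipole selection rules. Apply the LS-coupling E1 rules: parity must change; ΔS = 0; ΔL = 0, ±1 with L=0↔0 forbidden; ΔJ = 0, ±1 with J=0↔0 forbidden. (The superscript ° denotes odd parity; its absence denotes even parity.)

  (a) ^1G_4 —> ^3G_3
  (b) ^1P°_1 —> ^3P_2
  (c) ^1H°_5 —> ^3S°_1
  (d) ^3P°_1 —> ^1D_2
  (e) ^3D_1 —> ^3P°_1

1

(a) forbidden (parity, ΔS fail)
(b) forbidden (ΔS fails)
(c) forbidden (parity, ΔS, ΔL, ΔJ fail)
(d) forbidden (ΔS fails)
(e) allowed
Total allowed: 1 of 5.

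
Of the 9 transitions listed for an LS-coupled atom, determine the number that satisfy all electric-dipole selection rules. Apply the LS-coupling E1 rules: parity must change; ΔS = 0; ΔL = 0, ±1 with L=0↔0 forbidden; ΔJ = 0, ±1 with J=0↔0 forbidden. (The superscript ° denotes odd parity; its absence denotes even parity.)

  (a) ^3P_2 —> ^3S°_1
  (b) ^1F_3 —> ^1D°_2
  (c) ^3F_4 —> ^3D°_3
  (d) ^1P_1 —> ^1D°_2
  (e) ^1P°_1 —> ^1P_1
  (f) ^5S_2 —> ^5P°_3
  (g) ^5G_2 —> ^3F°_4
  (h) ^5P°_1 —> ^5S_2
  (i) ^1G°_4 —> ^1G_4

8

(a) allowed
(b) allowed
(c) allowed
(d) allowed
(e) allowed
(f) allowed
(g) forbidden (ΔS, ΔJ fail)
(h) allowed
(i) allowed
Total allowed: 8 of 9.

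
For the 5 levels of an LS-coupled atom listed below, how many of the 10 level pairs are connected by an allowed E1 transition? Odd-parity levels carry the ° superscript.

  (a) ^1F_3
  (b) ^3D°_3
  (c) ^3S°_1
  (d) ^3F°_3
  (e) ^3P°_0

0

(a)–(b): forbidden (ΔS).
(a)–(c): forbidden (ΔS, ΔL, ΔJ).
(a)–(d): forbidden (ΔS).
(a)–(e): forbidden (ΔS, ΔL, ΔJ).
(b)–(c): forbidden (parity, ΔL, ΔJ).
(b)–(d): forbidden (parity).
(b)–(e): forbidden (parity, ΔJ).
(c)–(d): forbidden (parity, ΔL, ΔJ).
(c)–(e): forbidden (parity).
(d)–(e): forbidden (parity, ΔL, ΔJ).
Allowed pairs: 0 of 10.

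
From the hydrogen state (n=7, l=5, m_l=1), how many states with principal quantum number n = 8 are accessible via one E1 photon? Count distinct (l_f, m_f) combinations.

6

E1 requires Δl = ±1, so l_f ∈ {4, 6}; with 0 ≤ l_f ≤ n_f−1 = 7, the allowed l_f values are {4, 6}.
For l_f = 4: m_f ∈ {m_i−1, m_i, m_i+1} ∩ [−4, 4] = {0, 1, 2} → 3 states.
For l_f = 6: m_f ∈ {m_i−1, m_i, m_i+1} ∩ [−6, 6] = {0, 1, 2} → 3 states.
Total: 6.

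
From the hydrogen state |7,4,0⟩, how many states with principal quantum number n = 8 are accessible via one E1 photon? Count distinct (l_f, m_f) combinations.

E1 requires Δl = ±1, so l_f ∈ {3, 5}; with 0 ≤ l_f ≤ n_f−1 = 7, the allowed l_f values are {3, 5}.
For l_f = 3: m_f ∈ {m_i−1, m_i, m_i+1} ∩ [−3, 3] = {-1, 0, 1} → 3 states.
For l_f = 5: m_f ∈ {m_i−1, m_i, m_i+1} ∩ [−5, 5] = {-1, 0, 1} → 3 states.
Total: 6.

6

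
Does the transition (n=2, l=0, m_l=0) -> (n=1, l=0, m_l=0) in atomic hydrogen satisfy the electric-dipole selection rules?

Δl = 0 − 0 = +0; the E1 rule Δl = ±1 is fails.
m_l: 0 → 0 (Δm_l = +0). |Δm_l| ≤ 1 passes.
The transition is electric-dipole forbidden.

forbidden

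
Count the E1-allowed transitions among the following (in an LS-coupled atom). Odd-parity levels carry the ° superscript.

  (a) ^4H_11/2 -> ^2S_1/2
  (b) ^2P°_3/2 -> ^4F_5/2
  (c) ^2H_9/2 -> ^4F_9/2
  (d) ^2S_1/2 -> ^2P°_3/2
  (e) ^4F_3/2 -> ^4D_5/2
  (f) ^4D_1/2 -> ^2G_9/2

(a) forbidden (parity, ΔS, ΔL, ΔJ fail)
(b) forbidden (ΔS, ΔL fail)
(c) forbidden (parity, ΔS, ΔL fail)
(d) allowed
(e) forbidden (parity fails)
(f) forbidden (parity, ΔS, ΔL, ΔJ fail)
Total allowed: 1 of 6.

1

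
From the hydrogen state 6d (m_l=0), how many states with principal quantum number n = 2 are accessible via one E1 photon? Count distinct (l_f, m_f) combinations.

3

E1 requires Δl = ±1, so l_f ∈ {1, 3}; with 0 ≤ l_f ≤ n_f−1 = 1, the allowed l_f values are {1}.
For l_f = 1: m_f ∈ {m_i−1, m_i, m_i+1} ∩ [−1, 1] = {-1, 0, 1} → 3 states.
Total: 3.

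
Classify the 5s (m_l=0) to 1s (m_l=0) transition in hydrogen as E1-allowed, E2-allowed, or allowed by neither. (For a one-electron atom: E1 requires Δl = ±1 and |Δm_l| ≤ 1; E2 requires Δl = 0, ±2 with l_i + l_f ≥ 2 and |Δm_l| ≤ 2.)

Δl = 0 − 0 = +0; l_i + l_f = 0.
Δm_l = +0.
E1 (Δl = ±1, |Δm_l| ≤ 1): not satisfied.
E2 (Δl = 0,±2, l_i+l_f ≥ 2, |Δm_l| ≤ 2): not satisfied.

neither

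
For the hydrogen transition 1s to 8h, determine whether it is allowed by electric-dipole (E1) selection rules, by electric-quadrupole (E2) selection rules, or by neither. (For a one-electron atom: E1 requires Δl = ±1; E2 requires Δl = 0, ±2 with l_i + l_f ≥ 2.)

neither

Δl = 5 − 0 = +5; l_i + l_f = 5.
E1 (Δl = ±1): not satisfied.
E2 (Δl = 0,±2, l_i+l_f ≥ 2): not satisfied.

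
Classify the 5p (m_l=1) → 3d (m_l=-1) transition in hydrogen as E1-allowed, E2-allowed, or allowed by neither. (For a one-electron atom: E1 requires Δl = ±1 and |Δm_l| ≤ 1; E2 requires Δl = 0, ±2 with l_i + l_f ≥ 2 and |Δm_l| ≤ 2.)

neither

Δl = 2 − 1 = +1; l_i + l_f = 3.
Δm_l = -2.
E1 (Δl = ±1, |Δm_l| ≤ 1): not satisfied.
E2 (Δl = 0,±2, l_i+l_f ≥ 2, |Δm_l| ≤ 2): not satisfied.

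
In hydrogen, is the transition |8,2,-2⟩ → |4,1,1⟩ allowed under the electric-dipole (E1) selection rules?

l: 2 → 1 (Δl = -1). Δl = ±1 ✓.
Δm_l = 1 − (-2) = +3. E1 requires Δm_l = 0, ±1: ✗.
The transition is electric-dipole forbidden.

forbidden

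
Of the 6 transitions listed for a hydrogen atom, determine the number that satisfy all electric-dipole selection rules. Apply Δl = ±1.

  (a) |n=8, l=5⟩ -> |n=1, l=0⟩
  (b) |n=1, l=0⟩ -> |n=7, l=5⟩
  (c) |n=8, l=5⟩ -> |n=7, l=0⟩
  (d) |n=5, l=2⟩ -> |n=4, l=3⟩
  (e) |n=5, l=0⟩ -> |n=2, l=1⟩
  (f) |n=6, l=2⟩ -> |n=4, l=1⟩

(a) forbidden — Δl = -5 (E1 requires Δl = ±1)
(b) forbidden — Δl = +5 (E1 requires Δl = ±1)
(c) forbidden — Δl = -5 (E1 requires Δl = ±1)
(d) allowed
(e) allowed
(f) allowed
Total allowed: 3 of 6.

3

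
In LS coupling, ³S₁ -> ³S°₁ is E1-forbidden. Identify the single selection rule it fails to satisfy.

the L=0 ↔ L=0 exclusion

Reading off the term symbols: S 1→1, L 0→0, J 1→1, parity even→odd.
Parity must change: even → odd — ok.
ΔS = 0: S: 1 → 1 — ok.
ΔL = 0, ±1 (not L=0↔0): L: 0 → 0, ΔL = +0 — fails.
ΔJ = 0, ±1 (not J=0↔0): J: 1 → 1, ΔJ = +0 — ok.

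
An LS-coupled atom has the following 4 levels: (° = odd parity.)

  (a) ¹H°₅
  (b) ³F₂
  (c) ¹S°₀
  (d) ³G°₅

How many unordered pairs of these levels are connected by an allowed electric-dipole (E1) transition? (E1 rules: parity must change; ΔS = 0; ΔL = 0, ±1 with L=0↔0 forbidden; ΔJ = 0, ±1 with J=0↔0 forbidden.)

0

(a)–(b): forbidden (ΔS, ΔL, ΔJ).
(a)–(c): forbidden (parity, ΔL, ΔJ).
(a)–(d): forbidden (parity, ΔS).
(b)–(c): forbidden (ΔS, ΔL, ΔJ).
(b)–(d): forbidden (ΔJ).
(c)–(d): forbidden (parity, ΔS, ΔL, ΔJ).
Allowed pairs: 0 of 6.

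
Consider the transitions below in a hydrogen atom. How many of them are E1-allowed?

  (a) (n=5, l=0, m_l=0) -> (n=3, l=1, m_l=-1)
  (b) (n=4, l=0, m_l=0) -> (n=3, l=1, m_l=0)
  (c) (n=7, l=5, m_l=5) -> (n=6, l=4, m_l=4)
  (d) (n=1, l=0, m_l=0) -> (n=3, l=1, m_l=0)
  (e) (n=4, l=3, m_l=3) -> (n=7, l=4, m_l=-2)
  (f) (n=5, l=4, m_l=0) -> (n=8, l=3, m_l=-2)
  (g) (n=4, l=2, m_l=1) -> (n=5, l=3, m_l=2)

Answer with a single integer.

(a) allowed
(b) allowed
(c) allowed
(d) allowed
(e) forbidden — Δm_l = -5 (E1 requires Δm_l = 0, ±1)
(f) forbidden — Δm_l = -2 (E1 requires Δm_l = 0, ±1)
(g) allowed
Total allowed: 5 of 7.

5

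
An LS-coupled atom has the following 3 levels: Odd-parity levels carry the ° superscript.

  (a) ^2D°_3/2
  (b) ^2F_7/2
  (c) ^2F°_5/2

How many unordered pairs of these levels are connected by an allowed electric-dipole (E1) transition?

(a)–(b): forbidden (ΔJ).
(a)–(c): forbidden (parity).
(b)–(c): allowed.
Allowed pairs: 1 of 3.

1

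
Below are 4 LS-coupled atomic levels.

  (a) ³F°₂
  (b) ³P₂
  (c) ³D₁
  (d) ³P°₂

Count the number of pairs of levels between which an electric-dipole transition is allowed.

3

(a)–(b): forbidden (ΔL).
(a)–(c): allowed.
(a)–(d): forbidden (parity, ΔL).
(b)–(c): forbidden (parity).
(b)–(d): allowed.
(c)–(d): allowed.
Allowed pairs: 3 of 6.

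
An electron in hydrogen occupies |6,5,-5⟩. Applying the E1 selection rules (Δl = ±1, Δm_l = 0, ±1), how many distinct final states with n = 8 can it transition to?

4

E1 requires Δl = ±1, so l_f ∈ {4, 6}; with 0 ≤ l_f ≤ n_f−1 = 7, the allowed l_f values are {4, 6}.
For l_f = 4: m_f ∈ {m_i−1, m_i, m_i+1} ∩ [−4, 4] = {-4} → 1 state.
For l_f = 6: m_f ∈ {m_i−1, m_i, m_i+1} ∩ [−6, 6] = {-6, -5, -4} → 3 states.
Total: 4.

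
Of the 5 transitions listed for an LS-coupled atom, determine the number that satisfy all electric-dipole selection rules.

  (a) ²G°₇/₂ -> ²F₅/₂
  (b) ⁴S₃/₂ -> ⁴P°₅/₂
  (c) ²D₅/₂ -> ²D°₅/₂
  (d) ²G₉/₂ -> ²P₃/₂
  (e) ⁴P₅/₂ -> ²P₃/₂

3

(a) allowed
(b) allowed
(c) allowed
(d) forbidden (parity, ΔL, ΔJ fail)
(e) forbidden (parity, ΔS fail)
Total allowed: 3 of 5.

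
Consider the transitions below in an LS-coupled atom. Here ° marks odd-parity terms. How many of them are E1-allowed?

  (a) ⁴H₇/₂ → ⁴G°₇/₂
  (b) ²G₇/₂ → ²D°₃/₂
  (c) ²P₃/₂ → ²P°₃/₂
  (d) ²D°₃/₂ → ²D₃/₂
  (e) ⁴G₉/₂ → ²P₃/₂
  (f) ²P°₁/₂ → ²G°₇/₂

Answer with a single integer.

(a) allowed
(b) forbidden (ΔL, ΔJ fail)
(c) allowed
(d) allowed
(e) forbidden (parity, ΔS, ΔL, ΔJ fail)
(f) forbidden (parity, ΔL, ΔJ fail)
Total allowed: 3 of 6.

3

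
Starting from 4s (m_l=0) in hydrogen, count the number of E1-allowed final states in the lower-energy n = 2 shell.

E1 requires Δl = ±1, so l_f ∈ {-1, 1}; with 0 ≤ l_f ≤ n_f−1 = 1, the allowed l_f values are {1}.
For l_f = 1: m_f ∈ {m_i−1, m_i, m_i+1} ∩ [−1, 1] = {-1, 0, 1} → 3 states.
Total: 3.

3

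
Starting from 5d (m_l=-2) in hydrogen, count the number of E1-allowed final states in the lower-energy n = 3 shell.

E1 requires Δl = ±1, so l_f ∈ {1, 3}; with 0 ≤ l_f ≤ n_f−1 = 2, the allowed l_f values are {1}.
For l_f = 1: m_f ∈ {m_i−1, m_i, m_i+1} ∩ [−1, 1] = {-1} → 1 state.
Total: 1.

1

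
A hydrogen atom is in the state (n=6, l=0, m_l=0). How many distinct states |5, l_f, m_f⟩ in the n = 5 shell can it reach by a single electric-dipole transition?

E1 requires Δl = ±1, so l_f ∈ {-1, 1}; with 0 ≤ l_f ≤ n_f−1 = 4, the allowed l_f values are {1}.
For l_f = 1: m_f ∈ {m_i−1, m_i, m_i+1} ∩ [−1, 1] = {-1, 0, 1} → 3 states.
Total: 3.

3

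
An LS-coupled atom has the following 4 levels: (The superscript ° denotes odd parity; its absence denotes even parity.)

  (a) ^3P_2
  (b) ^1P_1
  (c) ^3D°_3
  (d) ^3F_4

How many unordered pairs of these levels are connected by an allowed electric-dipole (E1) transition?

(a)–(b): forbidden (parity, ΔS).
(a)–(c): allowed.
(a)–(d): forbidden (parity, ΔL, ΔJ).
(b)–(c): forbidden (ΔS, ΔJ).
(b)–(d): forbidden (parity, ΔS, ΔL, ΔJ).
(c)–(d): allowed.
Allowed pairs: 2 of 6.

2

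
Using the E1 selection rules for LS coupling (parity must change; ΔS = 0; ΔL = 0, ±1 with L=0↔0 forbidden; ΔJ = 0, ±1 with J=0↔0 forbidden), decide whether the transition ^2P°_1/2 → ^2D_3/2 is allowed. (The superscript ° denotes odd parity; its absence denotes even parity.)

allowed

Parity must change: odd → even — ok.
ΔS = 0: S: 1/2 → 1/2 — ok.
ΔL = 0, ±1 (not L=0↔0): L: 1 → 2, ΔL = +1 — ok.
ΔJ = 0, ±1 (not J=0↔0): J: 1/2 → 3/2, ΔJ = +1 — ok.
All four E1 rules are satisfied.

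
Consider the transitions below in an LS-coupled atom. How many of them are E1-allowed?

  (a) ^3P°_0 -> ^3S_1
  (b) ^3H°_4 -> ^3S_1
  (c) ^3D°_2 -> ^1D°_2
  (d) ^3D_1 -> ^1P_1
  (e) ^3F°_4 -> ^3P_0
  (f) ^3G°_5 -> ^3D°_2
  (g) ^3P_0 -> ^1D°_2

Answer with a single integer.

1

(a) allowed
(b) forbidden (ΔL, ΔJ fail)
(c) forbidden (parity, ΔS fail)
(d) forbidden (parity, ΔS fail)
(e) forbidden (ΔL, ΔJ fail)
(f) forbidden (parity, ΔL, ΔJ fail)
(g) forbidden (ΔS, ΔJ fail)
Total allowed: 1 of 7.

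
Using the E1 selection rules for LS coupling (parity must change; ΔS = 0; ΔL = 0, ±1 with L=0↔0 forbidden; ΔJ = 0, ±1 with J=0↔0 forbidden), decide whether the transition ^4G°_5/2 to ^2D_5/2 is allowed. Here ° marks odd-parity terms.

Parity must change: odd → even — satisfied.
ΔS = 0: S: 3/2 → 1/2 — violated.
ΔL = 0, ±1 (not L=0↔0): L: 4 → 2, ΔL = -2 — violated.
ΔJ = 0, ±1 (not J=0↔0): J: 5/2 → 5/2, ΔJ = +0 — satisfied.
Rule(s) violated: ΔS, ΔL.

forbidden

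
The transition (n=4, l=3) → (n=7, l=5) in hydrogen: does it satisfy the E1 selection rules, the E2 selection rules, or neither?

E2

Δl = 5 − 3 = +2; l_i + l_f = 8.
E1 (Δl = ±1): not satisfied.
E2 (Δl = 0,±2, l_i+l_f ≥ 2): satisfied.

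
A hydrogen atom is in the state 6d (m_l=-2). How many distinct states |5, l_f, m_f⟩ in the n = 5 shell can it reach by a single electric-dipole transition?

4

E1 requires Δl = ±1, so l_f ∈ {1, 3}; with 0 ≤ l_f ≤ n_f−1 = 4, the allowed l_f values are {1, 3}.
For l_f = 1: m_f ∈ {m_i−1, m_i, m_i+1} ∩ [−1, 1] = {-1} → 1 state.
For l_f = 3: m_f ∈ {m_i−1, m_i, m_i+1} ∩ [−3, 3] = {-3, -2, -1} → 3 states.
Total: 4.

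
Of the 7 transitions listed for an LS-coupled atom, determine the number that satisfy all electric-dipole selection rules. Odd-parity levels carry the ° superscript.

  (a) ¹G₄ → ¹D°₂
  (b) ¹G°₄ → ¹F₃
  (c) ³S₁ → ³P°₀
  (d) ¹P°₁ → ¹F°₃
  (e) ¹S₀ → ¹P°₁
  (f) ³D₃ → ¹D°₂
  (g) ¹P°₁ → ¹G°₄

3

(a) forbidden (ΔL, ΔJ fail)
(b) allowed
(c) allowed
(d) forbidden (parity, ΔL, ΔJ fail)
(e) allowed
(f) forbidden (ΔS fails)
(g) forbidden (parity, ΔL, ΔJ fail)
Total allowed: 3 of 7.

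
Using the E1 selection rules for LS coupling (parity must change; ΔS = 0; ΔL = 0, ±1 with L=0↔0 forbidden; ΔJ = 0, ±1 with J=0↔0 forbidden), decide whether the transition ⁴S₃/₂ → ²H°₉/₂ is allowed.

forbidden

Parity must change: even → odd — passes.
ΔS = 0: S: 3/2 → 1/2 — fails.
ΔL = 0, ±1 (not L=0↔0): L: 0 → 5, ΔL = +5 — fails.
ΔJ = 0, ±1 (not J=0↔0): J: 3/2 → 9/2, ΔJ = +3 — fails.
Rule(s) violated: ΔS, ΔL, ΔJ.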